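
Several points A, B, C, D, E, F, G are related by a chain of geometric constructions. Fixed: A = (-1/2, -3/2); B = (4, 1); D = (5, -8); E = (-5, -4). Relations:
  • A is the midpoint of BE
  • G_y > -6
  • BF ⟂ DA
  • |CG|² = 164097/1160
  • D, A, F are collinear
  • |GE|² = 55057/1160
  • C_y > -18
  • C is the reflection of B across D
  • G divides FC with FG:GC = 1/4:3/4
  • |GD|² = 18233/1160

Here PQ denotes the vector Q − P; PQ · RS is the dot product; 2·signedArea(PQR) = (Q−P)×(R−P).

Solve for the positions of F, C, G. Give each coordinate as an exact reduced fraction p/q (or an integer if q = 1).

1. F_x = 21/145  [D, A, F are collinear ∩ BF ⟂ DA]
2. F_y = -328/145  [D, A, F are collinear ∩ BF ⟂ DA]
   → F = (21/145, -328/145)
3. C_x = 6  [C is the reflection of B across D]
4. C_y = -17  [C is the reflection of B across D]
   → C = (6, -17)
5. G_x = 933/580  [G divides FC with FG:GC = 1/4:3/4]
6. G_y = -3449/580  [G divides FC with FG:GC = 1/4:3/4]
   → G = (933/580, -3449/580)

C = (6, -17)
F = (21/145, -328/145)
G = (933/580, -3449/580)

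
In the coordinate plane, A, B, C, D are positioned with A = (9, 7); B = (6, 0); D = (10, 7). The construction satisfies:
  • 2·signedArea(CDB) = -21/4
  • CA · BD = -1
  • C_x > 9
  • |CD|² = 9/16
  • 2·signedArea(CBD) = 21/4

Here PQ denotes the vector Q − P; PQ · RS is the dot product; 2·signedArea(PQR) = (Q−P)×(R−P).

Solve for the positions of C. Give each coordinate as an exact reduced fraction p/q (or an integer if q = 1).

C = (37/4, 7)

1. C_x = 37/4  [CA · BD = -1 ∩ 2·signedArea(CDB) = -21/4]
2. C_y = 7  [CA · BD = -1 ∩ 2·signedArea(CDB) = -21/4]
   → C = (37/4, 7)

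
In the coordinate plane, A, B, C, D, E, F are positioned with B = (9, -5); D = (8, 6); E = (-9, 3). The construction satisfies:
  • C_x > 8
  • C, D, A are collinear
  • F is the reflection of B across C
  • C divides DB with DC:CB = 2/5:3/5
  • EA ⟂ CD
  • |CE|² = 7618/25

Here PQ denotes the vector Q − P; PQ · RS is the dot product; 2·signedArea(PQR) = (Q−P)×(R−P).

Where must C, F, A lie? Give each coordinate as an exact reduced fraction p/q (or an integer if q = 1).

1. C_x = 42/5  [C divides DB with DC:CB = 2/5:3/5]
2. C_y = 8/5  [C divides DB with DC:CB = 2/5:3/5]
   → C = (42/5, 8/5)
3. F_x = 39/5  [F is the reflection of B across C]
4. F_y = 41/5  [F is the reflection of B across C]
   → F = (39/5, 41/5)
5. A_x = 496/61  [C, D, A are collinear ∩ EA ⟂ CD]
6. A_y = 278/61  [C, D, A are collinear ∩ EA ⟂ CD]
   → A = (496/61, 278/61)

A = (496/61, 278/61)
C = (42/5, 8/5)
F = (39/5, 41/5)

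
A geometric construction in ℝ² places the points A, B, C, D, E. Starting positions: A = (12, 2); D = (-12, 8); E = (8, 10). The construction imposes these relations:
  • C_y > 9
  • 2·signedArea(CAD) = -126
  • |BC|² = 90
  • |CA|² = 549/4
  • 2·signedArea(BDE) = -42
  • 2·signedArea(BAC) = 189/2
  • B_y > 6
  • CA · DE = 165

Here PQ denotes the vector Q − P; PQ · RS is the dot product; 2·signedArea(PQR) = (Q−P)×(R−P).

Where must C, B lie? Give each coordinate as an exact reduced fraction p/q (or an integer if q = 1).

B = (-6, 13/2)
C = (3, 19/2)

1. C_x = 3  [2·signedArea(CAD) = -126 ∩ CA · DE = 165]
2. C_y = 19/2  [2·signedArea(CAD) = -126 ∩ CA · DE = 165]
   → C = (3, 19/2)
3. B_x = -6  [2·signedArea(BAC) = 189/2 ∩ 2·signedArea(BDE) = -42]
4. B_y = 13/2  [2·signedArea(BAC) = 189/2 ∩ 2·signedArea(BDE) = -42]
   → B = (-6, 13/2)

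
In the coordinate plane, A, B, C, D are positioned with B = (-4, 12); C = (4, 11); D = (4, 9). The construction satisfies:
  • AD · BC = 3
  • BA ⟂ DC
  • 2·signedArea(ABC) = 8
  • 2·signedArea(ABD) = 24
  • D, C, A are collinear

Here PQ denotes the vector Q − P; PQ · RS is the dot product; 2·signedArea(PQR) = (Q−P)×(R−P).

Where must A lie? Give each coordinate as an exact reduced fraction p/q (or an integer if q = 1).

1. A_x = 4  [D, C, A are collinear ∩ BA ⟂ DC]
2. A_y = 12  [D, C, A are collinear ∩ BA ⟂ DC]
   → A = (4, 12)

A = (4, 12)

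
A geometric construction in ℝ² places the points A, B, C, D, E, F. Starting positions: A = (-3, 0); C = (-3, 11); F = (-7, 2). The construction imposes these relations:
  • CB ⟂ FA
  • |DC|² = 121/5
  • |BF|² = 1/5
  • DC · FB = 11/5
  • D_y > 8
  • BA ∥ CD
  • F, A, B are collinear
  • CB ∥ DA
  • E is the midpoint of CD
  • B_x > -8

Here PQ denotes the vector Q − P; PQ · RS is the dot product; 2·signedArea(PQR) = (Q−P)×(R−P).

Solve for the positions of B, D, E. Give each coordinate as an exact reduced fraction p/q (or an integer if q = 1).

1. B_x = -37/5  [F, A, B are collinear ∩ CB ⟂ FA]
2. B_y = 11/5  [F, A, B are collinear ∩ CB ⟂ FA]
   → B = (-37/5, 11/5)
3. D_x = 7/5  [CB ∥ DA ∩ BA ∥ CD]
4. D_y = 44/5  [CB ∥ DA ∩ BA ∥ CD]
   → D = (7/5, 44/5)
5. E_x = -4/5  [E is the midpoint of CD]
6. E_y = 99/10  [E is the midpoint of CD]
   → E = (-4/5, 99/10)

B = (-37/5, 11/5)
D = (7/5, 44/5)
E = (-4/5, 99/10)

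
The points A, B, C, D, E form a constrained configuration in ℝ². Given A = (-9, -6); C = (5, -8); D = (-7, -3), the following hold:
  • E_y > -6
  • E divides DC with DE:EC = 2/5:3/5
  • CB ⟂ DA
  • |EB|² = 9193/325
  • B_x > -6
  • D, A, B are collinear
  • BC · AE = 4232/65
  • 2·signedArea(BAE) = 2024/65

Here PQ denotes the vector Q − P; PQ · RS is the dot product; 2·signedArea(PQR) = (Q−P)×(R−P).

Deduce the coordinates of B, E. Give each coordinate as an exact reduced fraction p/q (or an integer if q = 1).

B = (-73/13, -12/13)
E = (-11/5, -5)

1. B_x = -73/13  [D, A, B are collinear ∩ CB ⟂ DA]
2. B_y = -12/13  [D, A, B are collinear ∩ CB ⟂ DA]
   → B = (-73/13, -12/13)
3. E_x = -11/5  [E divides DC with DE:EC = 2/5:3/5]
4. E_y = -5  [E divides DC with DE:EC = 2/5:3/5]
   → E = (-11/5, -5)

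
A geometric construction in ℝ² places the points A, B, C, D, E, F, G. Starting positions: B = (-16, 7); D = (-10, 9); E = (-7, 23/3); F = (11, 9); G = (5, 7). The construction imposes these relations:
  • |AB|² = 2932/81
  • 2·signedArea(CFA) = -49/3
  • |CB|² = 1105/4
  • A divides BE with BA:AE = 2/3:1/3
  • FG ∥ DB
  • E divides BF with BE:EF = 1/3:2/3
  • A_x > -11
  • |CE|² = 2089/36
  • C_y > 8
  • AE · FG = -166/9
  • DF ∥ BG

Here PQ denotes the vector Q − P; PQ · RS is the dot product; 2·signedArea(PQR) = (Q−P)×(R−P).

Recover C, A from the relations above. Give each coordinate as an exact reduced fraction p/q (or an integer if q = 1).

1. A_x = -10  [A divides BE with BA:AE = 2/3:1/3]
2. A_y = 67/9  [A divides BE with BA:AE = 2/3:1/3]
   → A = (-10, 67/9)
3. C_x = 1/2  [line 14/9·x + -21·y + 1694/9 = 0 ∩ |CE|² = 2089/36]
4. C_y = 9  [line 14/9·x + -21·y + 1694/9 = 0 ∩ |CE|² = 2089/36]
   → C = (1/2, 9)

A = (-10, 67/9)
C = (1/2, 9)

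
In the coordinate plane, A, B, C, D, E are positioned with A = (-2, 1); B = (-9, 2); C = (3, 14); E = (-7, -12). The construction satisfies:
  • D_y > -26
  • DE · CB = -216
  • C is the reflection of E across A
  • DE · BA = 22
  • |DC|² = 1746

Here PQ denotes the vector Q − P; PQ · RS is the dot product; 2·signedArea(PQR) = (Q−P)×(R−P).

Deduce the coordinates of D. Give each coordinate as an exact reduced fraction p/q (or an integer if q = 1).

D = (-12, -25)

1. D_x = -12  [DE · BA = 22 ∩ DE · CB = -216]
2. D_y = -25  [DE · BA = 22 ∩ DE · CB = -216]
   → D = (-12, -25)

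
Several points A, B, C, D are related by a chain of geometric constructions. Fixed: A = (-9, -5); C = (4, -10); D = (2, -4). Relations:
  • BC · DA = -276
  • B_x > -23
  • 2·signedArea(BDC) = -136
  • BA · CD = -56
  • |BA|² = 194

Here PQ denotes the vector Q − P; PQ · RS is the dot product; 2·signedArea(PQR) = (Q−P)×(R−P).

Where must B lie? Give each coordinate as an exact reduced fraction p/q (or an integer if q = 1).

1. B_x = -22  [BA · CD = -56 ∩ BC · DA = -276]
2. B_y = 0  [BA · CD = -56 ∩ BC · DA = -276]
   → B = (-22, 0)

B = (-22, 0)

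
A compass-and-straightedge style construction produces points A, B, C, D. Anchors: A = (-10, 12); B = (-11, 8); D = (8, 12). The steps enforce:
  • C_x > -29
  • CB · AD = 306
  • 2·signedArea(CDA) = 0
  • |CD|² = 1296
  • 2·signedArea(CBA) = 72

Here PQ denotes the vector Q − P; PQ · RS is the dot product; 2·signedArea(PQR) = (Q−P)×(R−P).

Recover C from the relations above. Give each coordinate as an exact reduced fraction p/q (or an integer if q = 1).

1. C_x = -28  [2·signedArea(CDA) = 0 ∩ 2·signedArea(CBA) = 72]
2. C_y = 12  [2·signedArea(CDA) = 0 ∩ 2·signedArea(CBA) = 72]
   → C = (-28, 12)

C = (-28, 12)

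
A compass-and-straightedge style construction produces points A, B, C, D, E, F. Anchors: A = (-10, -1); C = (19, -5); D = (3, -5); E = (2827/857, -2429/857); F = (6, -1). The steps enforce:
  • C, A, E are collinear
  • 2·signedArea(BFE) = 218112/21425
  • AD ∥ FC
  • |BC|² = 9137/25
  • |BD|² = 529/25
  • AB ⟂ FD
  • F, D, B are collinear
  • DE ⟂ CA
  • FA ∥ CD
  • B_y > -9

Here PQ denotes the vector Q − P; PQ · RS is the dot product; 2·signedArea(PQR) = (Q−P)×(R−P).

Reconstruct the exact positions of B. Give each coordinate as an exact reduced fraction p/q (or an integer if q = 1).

1. B_x = 6/25  [F, D, B are collinear ∩ AB ⟂ FD]
2. B_y = -217/25  [F, D, B are collinear ∩ AB ⟂ FD]
   → B = (6/25, -217/25)

B = (6/25, -217/25)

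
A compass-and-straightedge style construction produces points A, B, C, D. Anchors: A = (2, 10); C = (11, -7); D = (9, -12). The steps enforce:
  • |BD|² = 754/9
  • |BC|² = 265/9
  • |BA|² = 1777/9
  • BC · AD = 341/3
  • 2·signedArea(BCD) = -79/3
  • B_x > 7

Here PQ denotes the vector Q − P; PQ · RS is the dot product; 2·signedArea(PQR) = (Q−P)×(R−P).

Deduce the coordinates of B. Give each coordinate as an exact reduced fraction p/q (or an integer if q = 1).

1. B_x = 22/3  [2·signedArea(BCD) = -79/3 ∩ BC · AD = 341/3]
2. B_y = -3  [2·signedArea(BCD) = -79/3 ∩ BC · AD = 341/3]
   → B = (22/3, -3)

B = (22/3, -3)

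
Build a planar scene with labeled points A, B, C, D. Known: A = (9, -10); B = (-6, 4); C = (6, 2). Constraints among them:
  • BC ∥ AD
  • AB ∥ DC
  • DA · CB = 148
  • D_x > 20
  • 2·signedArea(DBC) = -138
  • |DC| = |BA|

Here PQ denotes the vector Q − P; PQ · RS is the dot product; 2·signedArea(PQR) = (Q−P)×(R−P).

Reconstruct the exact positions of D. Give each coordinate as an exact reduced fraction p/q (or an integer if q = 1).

1. D_x = 21  [AB ∥ DC ∩ BC ∥ AD]
2. D_y = -12  [AB ∥ DC ∩ BC ∥ AD]
   → D = (21, -12)

D = (21, -12)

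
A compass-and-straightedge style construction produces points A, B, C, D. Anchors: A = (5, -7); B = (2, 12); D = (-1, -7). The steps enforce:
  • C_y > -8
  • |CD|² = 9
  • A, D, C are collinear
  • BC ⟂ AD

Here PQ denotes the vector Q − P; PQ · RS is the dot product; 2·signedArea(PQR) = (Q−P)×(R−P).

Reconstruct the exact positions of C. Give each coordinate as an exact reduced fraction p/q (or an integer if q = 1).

1. C_x = 2  [A, D, C are collinear ∩ BC ⟂ AD]
2. C_y = -7  [A, D, C are collinear ∩ BC ⟂ AD]
   → C = (2, -7)

C = (2, -7)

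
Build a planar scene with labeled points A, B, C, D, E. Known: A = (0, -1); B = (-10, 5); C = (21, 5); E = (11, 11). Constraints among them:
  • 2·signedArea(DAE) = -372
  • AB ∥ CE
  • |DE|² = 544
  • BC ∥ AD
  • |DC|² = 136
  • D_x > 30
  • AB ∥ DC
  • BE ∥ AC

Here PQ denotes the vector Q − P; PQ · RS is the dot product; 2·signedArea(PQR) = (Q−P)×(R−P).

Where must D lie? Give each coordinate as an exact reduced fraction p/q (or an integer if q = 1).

1. D_x = 31  [AB ∥ DC ∩ BC ∥ AD]
2. D_y = -1  [AB ∥ DC ∩ BC ∥ AD]
   → D = (31, -1)

D = (31, -1)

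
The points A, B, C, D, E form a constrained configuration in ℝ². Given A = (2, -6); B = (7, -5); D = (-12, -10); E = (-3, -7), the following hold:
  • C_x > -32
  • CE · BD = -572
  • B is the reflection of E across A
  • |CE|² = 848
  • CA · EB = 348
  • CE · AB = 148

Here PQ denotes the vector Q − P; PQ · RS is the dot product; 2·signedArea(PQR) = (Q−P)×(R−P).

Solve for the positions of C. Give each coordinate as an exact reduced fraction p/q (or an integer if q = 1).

C = (-31, -15)

1. C_x = -31  [CE · BD = -572 ∩ CE · AB = 148]
2. C_y = -15  [CE · BD = -572 ∩ CE · AB = 148]
   → C = (-31, -15)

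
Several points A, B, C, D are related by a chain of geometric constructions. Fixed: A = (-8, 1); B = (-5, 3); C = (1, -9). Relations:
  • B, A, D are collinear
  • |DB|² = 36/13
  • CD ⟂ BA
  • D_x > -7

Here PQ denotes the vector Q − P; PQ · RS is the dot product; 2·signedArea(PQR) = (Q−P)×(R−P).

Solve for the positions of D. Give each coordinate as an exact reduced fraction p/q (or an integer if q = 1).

D = (-83/13, 27/13)

1. D_x = -83/13  [B, A, D are collinear ∩ CD ⟂ BA]
2. D_y = 27/13  [B, A, D are collinear ∩ CD ⟂ BA]
   → D = (-83/13, 27/13)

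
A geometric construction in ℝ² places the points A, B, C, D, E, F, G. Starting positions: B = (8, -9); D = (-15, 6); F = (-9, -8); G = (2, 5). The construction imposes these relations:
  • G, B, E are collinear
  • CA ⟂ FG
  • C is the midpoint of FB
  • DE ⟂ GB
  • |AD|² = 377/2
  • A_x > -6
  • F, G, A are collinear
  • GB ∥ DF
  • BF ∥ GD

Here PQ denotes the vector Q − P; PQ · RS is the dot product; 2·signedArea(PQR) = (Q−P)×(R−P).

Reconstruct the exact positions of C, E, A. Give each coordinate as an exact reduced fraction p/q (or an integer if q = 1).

1. C_x = -1/2  [C is the midpoint of FB]
2. C_y = -17/2  [C is the midpoint of FB]
   → C = (-1/2, -17/2)
3. E_x = -1  [G, B, E are collinear ∩ DE ⟂ GB]
4. E_y = 12  [G, B, E are collinear ∩ DE ⟂ GB]
   → E = (-1, 12)
5. A_x = -57/10  [F, G, A are collinear ∩ CA ⟂ FG]
6. A_y = -41/10  [F, G, A are collinear ∩ CA ⟂ FG]
   → A = (-57/10, -41/10)

A = (-57/10, -41/10)
C = (-1/2, -17/2)
E = (-1, 12)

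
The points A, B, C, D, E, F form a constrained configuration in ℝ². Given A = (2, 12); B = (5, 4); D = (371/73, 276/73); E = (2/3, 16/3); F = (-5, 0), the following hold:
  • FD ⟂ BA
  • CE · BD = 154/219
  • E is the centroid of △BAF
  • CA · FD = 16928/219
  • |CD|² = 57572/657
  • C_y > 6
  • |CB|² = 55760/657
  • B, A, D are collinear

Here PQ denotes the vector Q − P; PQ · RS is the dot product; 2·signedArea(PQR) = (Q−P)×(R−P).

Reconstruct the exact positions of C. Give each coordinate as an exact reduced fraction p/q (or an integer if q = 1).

C = (-821/219, 1508/219)

1. C_x = -821/219  [CA · FD = 16928/219 ∩ CE · BD = 154/219]
2. C_y = 1508/219  [CA · FD = 16928/219 ∩ CE · BD = 154/219]
   → C = (-821/219, 1508/219)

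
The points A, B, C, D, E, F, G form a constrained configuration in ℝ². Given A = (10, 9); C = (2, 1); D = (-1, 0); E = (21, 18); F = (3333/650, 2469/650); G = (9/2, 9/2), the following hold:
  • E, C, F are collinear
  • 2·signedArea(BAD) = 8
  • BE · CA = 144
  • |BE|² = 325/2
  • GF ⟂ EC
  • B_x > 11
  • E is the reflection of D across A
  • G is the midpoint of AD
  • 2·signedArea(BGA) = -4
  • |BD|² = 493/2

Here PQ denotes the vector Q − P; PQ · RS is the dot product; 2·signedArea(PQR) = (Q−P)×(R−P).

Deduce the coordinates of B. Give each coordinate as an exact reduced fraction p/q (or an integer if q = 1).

1. B_x = 23/2  [2·signedArea(BAD) = 8 ∩ BE · CA = 144]
2. B_y = 19/2  [2·signedArea(BAD) = 8 ∩ BE · CA = 144]
   → B = (23/2, 19/2)

B = (23/2, 19/2)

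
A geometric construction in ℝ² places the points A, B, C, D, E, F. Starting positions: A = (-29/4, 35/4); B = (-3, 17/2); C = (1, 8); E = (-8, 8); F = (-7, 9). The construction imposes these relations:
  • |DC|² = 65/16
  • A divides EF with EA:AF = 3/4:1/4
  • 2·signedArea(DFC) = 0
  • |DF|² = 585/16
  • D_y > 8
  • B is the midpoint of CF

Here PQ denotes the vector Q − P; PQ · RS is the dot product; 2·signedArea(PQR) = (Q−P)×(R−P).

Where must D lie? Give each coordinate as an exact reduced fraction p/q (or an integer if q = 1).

1. D_x = -1  [line 1·x + 8·y + -65 = 0 ∩ |DC|² = 65/16]
2. D_y = 33/4  [line 1·x + 8·y + -65 = 0 ∩ |DC|² = 65/16]
   → D = (-1, 33/4)

D = (-1, 33/4)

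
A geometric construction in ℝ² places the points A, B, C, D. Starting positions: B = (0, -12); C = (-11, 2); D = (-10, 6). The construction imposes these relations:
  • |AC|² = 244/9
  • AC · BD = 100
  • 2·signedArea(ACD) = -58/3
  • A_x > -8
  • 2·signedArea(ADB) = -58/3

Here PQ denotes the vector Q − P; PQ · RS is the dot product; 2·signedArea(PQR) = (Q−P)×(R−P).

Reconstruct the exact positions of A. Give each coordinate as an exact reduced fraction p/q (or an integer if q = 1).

1. A_x = -7  [2·signedArea(ACD) = -58/3 ∩ 2·signedArea(ADB) = -58/3]
2. A_y = -4/3  [2·signedArea(ACD) = -58/3 ∩ 2·signedArea(ADB) = -58/3]
   → A = (-7, -4/3)

A = (-7, -4/3)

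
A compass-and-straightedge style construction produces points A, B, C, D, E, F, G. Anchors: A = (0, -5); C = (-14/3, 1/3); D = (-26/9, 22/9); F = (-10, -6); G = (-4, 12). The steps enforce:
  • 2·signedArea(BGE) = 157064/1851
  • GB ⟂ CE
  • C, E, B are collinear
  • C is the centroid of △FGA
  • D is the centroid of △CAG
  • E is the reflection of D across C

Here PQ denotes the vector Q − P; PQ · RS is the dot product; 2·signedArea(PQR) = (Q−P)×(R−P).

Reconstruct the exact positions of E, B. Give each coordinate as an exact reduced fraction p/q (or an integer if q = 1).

B = (838/617, 4620/617)
E = (-58/9, -16/9)

1. E_x = -58/9  [E is the reflection of D across C]
2. E_y = -16/9  [E is the reflection of D across C]
   → E = (-58/9, -16/9)
3. B_x = 838/617  [C, E, B are collinear ∩ GB ⟂ CE]
4. B_y = 4620/617  [C, E, B are collinear ∩ GB ⟂ CE]
   → B = (838/617, 4620/617)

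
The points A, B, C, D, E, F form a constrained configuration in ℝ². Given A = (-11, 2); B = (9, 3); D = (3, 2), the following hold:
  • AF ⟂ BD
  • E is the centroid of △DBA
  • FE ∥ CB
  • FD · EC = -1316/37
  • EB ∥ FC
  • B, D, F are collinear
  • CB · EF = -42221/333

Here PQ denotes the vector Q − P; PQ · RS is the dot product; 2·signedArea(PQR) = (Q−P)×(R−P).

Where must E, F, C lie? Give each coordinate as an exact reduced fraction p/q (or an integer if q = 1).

1. E_x = 1/3  [E is the centroid of △DBA]
2. E_y = 7/3  [E is the centroid of △DBA]
   → E = (1/3, 7/3)
3. F_x = -393/37  [B, D, F are collinear ∩ AF ⟂ BD]
4. F_y = -10/37  [B, D, F are collinear ∩ AF ⟂ BD]
   → F = (-393/37, -10/37)
5. C_x = -217/111  [FE ∥ CB ∩ EB ∥ FC]
6. C_y = 44/111  [FE ∥ CB ∩ EB ∥ FC]
   → C = (-217/111, 44/111)

C = (-217/111, 44/111)
E = (1/3, 7/3)
F = (-393/37, -10/37)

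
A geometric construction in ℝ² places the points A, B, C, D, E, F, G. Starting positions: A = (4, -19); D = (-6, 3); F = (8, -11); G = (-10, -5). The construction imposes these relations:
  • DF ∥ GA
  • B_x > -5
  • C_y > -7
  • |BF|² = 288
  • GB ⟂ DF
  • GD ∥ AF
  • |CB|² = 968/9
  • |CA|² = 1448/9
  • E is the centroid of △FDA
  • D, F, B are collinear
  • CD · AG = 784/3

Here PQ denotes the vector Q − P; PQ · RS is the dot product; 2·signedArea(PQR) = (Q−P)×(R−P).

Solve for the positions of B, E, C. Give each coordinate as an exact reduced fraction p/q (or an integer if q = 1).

B = (-4, 1)
C = (10/3, -19/3)
E = (2, -9)

1. B_x = -4  [D, F, B are collinear ∩ GB ⟂ DF]
2. B_y = 1  [D, F, B are collinear ∩ GB ⟂ DF]
   → B = (-4, 1)
3. E_x = 2  [E is the centroid of △FDA]
4. E_y = -9  [E is the centroid of △FDA]
   → E = (2, -9)
5. C_x = 10/3  [line 14·x + -14·y + -406/3 = 0 ∩ |CA|² = 1448/9]
6. C_y = -19/3  [line 14·x + -14·y + -406/3 = 0 ∩ |CA|² = 1448/9]
   → C = (10/3, -19/3)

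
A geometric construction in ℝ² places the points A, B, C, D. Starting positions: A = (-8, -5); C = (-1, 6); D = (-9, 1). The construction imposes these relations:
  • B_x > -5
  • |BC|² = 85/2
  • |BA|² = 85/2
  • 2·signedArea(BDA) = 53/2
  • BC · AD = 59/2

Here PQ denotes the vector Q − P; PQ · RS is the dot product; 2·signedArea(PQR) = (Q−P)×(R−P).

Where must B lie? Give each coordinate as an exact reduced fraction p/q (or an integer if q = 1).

1. B_x = -9/2  [2·signedArea(BDA) = 53/2 ∩ BC · AD = 59/2]
2. B_y = 1/2  [2·signedArea(BDA) = 53/2 ∩ BC · AD = 59/2]
   → B = (-9/2, 1/2)

B = (-9/2, 1/2)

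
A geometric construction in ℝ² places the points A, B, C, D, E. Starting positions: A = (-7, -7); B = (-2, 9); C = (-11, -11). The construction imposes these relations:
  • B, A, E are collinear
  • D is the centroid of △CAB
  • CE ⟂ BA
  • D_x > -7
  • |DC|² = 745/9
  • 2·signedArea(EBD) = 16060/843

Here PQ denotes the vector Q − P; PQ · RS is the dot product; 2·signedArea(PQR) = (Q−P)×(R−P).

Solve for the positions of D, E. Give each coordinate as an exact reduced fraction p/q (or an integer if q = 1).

D = (-20/3, -3)
E = (-2387/281, -3311/281)

1. D_x = -20/3  [D is the centroid of △CAB]
2. D_y = -3  [D is the centroid of △CAB]
   → D = (-20/3, -3)
3. E_x = -2387/281  [B, A, E are collinear ∩ CE ⟂ BA]
4. E_y = -3311/281  [B, A, E are collinear ∩ CE ⟂ BA]
   → E = (-2387/281, -3311/281)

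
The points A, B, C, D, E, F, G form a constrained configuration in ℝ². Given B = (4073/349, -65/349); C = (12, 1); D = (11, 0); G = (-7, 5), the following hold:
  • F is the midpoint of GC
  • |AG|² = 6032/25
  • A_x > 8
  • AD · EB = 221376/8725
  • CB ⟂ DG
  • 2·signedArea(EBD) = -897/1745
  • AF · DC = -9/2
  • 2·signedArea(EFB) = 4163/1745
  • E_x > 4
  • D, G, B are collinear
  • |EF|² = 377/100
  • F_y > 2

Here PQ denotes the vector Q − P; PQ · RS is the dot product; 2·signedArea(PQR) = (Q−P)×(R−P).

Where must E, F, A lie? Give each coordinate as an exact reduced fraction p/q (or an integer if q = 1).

A = (41/5, 9/5)
E = (22/5, 13/5)
F = (5/2, 3)

1. F_x = 5/2  [F is the midpoint of GC]
2. F_y = 3  [F is the midpoint of GC]
   → F = (5/2, 3)
3. A_x = 41/5  [line -1·x + -1·y + 10 = 0 ∩ |AG|² = 6032/25]
4. A_y = 9/5  [line -1·x + -1·y + 10 = 0 ∩ |AG|² = 6032/25]
   → A = (41/5, 9/5)
5. E_x = 22/5  [2·signedArea(EBD) = -897/1745 ∩ AD · EB = 221376/8725]
6. E_y = 13/5  [2·signedArea(EBD) = -897/1745 ∩ AD · EB = 221376/8725]
   → E = (22/5, 13/5)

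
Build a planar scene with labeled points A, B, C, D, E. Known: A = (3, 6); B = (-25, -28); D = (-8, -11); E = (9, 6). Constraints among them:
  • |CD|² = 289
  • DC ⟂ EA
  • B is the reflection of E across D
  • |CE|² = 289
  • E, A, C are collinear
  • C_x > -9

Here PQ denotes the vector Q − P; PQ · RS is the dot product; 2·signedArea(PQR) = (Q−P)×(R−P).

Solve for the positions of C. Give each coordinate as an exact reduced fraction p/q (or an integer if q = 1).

1. C_x = -8  [E, A, C are collinear ∩ DC ⟂ EA]
2. C_y = 6  [E, A, C are collinear ∩ DC ⟂ EA]
   → C = (-8, 6)

C = (-8, 6)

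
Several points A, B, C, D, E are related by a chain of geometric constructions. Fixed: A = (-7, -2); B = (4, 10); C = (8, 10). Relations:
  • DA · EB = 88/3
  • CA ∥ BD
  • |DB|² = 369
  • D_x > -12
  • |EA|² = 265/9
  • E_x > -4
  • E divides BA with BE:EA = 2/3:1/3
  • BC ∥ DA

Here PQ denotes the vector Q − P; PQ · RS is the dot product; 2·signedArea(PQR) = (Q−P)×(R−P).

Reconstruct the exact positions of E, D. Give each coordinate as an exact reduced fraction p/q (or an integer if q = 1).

D = (-11, -2)
E = (-10/3, 2)

1. E_x = -10/3  [E divides BA with BE:EA = 2/3:1/3]
2. E_y = 2  [E divides BA with BE:EA = 2/3:1/3]
   → E = (-10/3, 2)
3. D_x = -11  [BC ∥ DA ∩ CA ∥ BD]
4. D_y = -2  [BC ∥ DA ∩ CA ∥ BD]
   → D = (-11, -2)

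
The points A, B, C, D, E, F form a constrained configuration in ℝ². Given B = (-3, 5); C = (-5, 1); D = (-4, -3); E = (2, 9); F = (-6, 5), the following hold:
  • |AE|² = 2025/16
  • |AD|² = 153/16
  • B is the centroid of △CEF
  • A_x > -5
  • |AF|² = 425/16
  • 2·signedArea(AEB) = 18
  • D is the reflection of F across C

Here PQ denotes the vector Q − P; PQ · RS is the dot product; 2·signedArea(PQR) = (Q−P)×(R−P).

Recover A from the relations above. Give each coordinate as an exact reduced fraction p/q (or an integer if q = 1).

A = (-19/4, 0)

1. A_x = -19/4  [line 4·x + -5·y + 19 = 0 ∩ |AD|² = 153/16]
2. A_y = 0  [line 4·x + -5·y + 19 = 0 ∩ |AD|² = 153/16]
   → A = (-19/4, 0)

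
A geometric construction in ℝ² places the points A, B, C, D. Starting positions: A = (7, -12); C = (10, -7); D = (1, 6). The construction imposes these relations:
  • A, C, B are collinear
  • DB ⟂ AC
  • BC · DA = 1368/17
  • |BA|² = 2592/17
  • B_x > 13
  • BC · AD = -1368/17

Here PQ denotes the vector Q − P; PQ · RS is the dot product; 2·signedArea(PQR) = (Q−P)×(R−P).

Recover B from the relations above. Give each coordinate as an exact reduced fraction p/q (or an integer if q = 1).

B = (227/17, -24/17)

1. B_x = 227/17  [A, C, B are collinear ∩ DB ⟂ AC]
2. B_y = -24/17  [A, C, B are collinear ∩ DB ⟂ AC]
   → B = (227/17, -24/17)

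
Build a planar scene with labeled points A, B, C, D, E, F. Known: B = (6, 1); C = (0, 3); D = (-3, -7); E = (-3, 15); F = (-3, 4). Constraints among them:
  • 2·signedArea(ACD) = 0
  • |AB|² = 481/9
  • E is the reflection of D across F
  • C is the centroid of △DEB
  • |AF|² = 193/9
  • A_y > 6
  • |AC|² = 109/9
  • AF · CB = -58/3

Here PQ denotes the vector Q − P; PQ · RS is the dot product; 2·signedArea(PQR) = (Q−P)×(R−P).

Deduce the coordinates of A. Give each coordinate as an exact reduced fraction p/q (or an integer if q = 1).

1. A_x = 1  [2·signedArea(ACD) = 0 ∩ AF · CB = -58/3]
2. A_y = 19/3  [2·signedArea(ACD) = 0 ∩ AF · CB = -58/3]
   → A = (1, 19/3)

A = (1, 19/3)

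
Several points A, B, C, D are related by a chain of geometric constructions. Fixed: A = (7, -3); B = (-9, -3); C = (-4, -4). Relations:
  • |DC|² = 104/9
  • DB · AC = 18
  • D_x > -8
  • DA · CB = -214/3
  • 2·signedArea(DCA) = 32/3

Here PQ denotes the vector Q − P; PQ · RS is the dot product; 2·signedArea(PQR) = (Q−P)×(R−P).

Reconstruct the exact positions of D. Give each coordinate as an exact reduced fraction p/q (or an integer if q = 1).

1. D_x = -22/3  [2·signedArea(DCA) = 32/3 ∩ DB · AC = 18]
2. D_y = -10/3  [2·signedArea(DCA) = 32/3 ∩ DB · AC = 18]
   → D = (-22/3, -10/3)

D = (-22/3, -10/3)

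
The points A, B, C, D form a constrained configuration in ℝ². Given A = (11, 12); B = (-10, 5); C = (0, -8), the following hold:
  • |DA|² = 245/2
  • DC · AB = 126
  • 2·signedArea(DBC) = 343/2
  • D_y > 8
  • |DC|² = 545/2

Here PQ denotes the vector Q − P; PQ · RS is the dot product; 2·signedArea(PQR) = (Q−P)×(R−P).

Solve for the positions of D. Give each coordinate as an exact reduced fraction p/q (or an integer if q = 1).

D = (1/2, 17/2)

1. D_x = 1/2  [2·signedArea(DBC) = 343/2 ∩ DC · AB = 126]
2. D_y = 17/2  [2·signedArea(DBC) = 343/2 ∩ DC · AB = 126]
   → D = (1/2, 17/2)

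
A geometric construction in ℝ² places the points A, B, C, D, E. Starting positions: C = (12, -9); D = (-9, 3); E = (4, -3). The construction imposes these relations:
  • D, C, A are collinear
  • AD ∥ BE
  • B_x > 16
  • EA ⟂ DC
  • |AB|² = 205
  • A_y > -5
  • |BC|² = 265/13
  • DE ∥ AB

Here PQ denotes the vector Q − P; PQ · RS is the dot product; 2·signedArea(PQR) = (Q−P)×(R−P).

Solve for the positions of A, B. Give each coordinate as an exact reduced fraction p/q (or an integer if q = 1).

A = (44/13, -53/13)
B = (213/13, -131/13)

1. A_x = 44/13  [D, C, A are collinear ∩ EA ⟂ DC]
2. A_y = -53/13  [D, C, A are collinear ∩ EA ⟂ DC]
   → A = (44/13, -53/13)
3. B_x = 213/13  [AD ∥ BE ∩ DE ∥ AB]
4. B_y = -131/13  [AD ∥ BE ∩ DE ∥ AB]
   → B = (213/13, -131/13)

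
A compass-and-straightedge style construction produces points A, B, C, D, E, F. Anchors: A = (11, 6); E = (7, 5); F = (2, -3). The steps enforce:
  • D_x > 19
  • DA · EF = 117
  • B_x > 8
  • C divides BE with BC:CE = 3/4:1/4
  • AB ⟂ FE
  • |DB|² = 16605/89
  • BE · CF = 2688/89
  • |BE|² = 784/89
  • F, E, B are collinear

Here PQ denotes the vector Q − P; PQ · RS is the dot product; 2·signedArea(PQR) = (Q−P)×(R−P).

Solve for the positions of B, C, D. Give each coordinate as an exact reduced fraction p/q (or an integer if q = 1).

B = (763/89, 669/89)
C = (658/89, 501/89)
D = (20, 15)

1. B_x = 763/89  [F, E, B are collinear ∩ AB ⟂ FE]
2. B_y = 669/89  [F, E, B are collinear ∩ AB ⟂ FE]
   → B = (763/89, 669/89)
3. C_x = 658/89  [C divides BE with BC:CE = 3/4:1/4]
4. C_y = 501/89  [C divides BE with BC:CE = 3/4:1/4]
   → C = (658/89, 501/89)
5. D_x = 20  [line 5·x + 8·y + -220 = 0 ∩ |DB|² = 16605/89]
6. D_y = 15  [line 5·x + 8·y + -220 = 0 ∩ |DB|² = 16605/89]
   → D = (20, 15)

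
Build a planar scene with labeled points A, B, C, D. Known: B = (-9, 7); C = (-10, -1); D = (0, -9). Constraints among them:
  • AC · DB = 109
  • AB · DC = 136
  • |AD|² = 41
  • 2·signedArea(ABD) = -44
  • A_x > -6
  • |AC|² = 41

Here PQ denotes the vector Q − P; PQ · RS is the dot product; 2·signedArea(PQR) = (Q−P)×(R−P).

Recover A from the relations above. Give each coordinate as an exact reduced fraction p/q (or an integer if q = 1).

A = (-5, -5)

1. A_x = -5  [AB · DC = 136 ∩ 2·signedArea(ABD) = -44]
2. A_y = -5  [AB · DC = 136 ∩ 2·signedArea(ABD) = -44]
   → A = (-5, -5)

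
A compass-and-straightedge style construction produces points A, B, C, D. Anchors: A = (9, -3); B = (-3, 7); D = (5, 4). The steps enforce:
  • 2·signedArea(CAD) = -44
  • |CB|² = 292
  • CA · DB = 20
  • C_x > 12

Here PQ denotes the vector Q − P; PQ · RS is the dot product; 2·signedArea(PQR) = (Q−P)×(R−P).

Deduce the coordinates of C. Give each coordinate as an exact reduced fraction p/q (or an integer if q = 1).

C = (13, 1)

1. C_x = 13  [CA · DB = 20 ∩ 2·signedArea(CAD) = -44]
2. C_y = 1  [CA · DB = 20 ∩ 2·signedArea(CAD) = -44]
   → C = (13, 1)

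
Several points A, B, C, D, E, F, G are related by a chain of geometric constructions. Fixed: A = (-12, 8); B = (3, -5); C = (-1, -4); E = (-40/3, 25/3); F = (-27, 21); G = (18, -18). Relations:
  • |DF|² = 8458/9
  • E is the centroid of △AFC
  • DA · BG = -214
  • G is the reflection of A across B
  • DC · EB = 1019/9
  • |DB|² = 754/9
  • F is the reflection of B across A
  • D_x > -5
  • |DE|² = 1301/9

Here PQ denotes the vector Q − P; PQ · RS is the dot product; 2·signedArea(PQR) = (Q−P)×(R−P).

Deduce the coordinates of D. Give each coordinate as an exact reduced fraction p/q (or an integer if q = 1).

1. D_x = -14/3  [DA · BG = -214 ∩ DC · EB = 1019/9]
2. D_y = 0  [DA · BG = -214 ∩ DC · EB = 1019/9]
   → D = (-14/3, 0)

D = (-14/3, 0)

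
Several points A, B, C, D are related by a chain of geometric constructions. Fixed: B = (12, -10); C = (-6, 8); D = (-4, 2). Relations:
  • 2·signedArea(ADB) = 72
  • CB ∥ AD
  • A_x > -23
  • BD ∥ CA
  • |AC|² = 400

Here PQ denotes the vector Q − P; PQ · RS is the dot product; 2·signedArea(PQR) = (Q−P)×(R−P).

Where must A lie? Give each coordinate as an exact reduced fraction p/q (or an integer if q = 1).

A = (-22, 20)

1. A_x = -22  [CB ∥ AD ∩ BD ∥ CA]
2. A_y = 20  [CB ∥ AD ∩ BD ∥ CA]
   → A = (-22, 20)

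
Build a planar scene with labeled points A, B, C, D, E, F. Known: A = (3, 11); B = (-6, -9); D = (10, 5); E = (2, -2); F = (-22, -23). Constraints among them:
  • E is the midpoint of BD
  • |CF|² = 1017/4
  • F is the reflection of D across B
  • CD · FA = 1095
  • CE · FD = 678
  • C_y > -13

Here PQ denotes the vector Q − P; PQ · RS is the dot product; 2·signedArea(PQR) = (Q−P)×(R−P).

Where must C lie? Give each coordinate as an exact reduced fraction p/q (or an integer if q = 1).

C = (-10, -25/2)

1. C_x = -10  [CE · FD = 678 ∩ CD · FA = 1095]
2. C_y = -25/2  [CE · FD = 678 ∩ CD · FA = 1095]
   → C = (-10, -25/2)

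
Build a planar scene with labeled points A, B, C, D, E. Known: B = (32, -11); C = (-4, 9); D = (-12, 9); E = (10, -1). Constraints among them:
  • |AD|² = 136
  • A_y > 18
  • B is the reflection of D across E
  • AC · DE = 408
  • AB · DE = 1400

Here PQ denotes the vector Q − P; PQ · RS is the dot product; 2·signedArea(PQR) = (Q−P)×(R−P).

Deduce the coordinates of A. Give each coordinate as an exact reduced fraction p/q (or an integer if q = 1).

1. A_x = -18  [line -22·x + 10·y + -586 = 0 ∩ |AD|² = 136]
2. A_y = 19  [line -22·x + 10·y + -586 = 0 ∩ |AD|² = 136]
   → A = (-18, 19)

A = (-18, 19)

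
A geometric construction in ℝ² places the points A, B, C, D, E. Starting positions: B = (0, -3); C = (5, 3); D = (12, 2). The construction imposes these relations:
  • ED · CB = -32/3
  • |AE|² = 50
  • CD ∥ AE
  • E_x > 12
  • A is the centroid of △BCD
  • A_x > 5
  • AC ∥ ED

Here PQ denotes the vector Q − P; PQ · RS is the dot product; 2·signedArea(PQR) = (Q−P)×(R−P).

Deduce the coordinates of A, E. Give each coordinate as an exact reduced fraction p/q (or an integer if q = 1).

A = (17/3, 2/3)
E = (38/3, -1/3)

1. A_x = 17/3  [A is the centroid of △BCD]
2. A_y = 2/3  [A is the centroid of △BCD]
   → A = (17/3, 2/3)
3. E_x = 38/3  [AC ∥ ED ∩ CD ∥ AE]
4. E_y = -1/3  [AC ∥ ED ∩ CD ∥ AE]
   → E = (38/3, -1/3)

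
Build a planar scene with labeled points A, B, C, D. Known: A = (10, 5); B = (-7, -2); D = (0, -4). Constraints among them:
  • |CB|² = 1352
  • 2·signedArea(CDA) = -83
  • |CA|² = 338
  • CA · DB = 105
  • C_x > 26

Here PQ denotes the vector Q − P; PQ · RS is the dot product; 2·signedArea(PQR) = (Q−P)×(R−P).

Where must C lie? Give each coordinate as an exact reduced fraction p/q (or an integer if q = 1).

C = (27, 12)

1. C_x = 27  [CA · DB = 105 ∩ 2·signedArea(CDA) = -83]
2. C_y = 12  [CA · DB = 105 ∩ 2·signedArea(CDA) = -83]
   → C = (27, 12)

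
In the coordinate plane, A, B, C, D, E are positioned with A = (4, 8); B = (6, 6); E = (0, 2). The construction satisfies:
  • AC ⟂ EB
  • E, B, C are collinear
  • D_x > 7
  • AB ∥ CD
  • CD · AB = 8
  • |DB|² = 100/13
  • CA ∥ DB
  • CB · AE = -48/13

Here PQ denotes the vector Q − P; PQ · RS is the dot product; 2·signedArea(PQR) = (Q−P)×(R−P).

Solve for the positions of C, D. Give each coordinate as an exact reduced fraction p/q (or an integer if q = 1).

C = (72/13, 74/13)
D = (98/13, 48/13)

1. C_x = 72/13  [E, B, C are collinear ∩ AC ⟂ EB]
2. C_y = 74/13  [E, B, C are collinear ∩ AC ⟂ EB]
   → C = (72/13, 74/13)
3. D_x = 98/13  [CA ∥ DB ∩ AB ∥ CD]
4. D_y = 48/13  [CA ∥ DB ∩ AB ∥ CD]
   → D = (98/13, 48/13)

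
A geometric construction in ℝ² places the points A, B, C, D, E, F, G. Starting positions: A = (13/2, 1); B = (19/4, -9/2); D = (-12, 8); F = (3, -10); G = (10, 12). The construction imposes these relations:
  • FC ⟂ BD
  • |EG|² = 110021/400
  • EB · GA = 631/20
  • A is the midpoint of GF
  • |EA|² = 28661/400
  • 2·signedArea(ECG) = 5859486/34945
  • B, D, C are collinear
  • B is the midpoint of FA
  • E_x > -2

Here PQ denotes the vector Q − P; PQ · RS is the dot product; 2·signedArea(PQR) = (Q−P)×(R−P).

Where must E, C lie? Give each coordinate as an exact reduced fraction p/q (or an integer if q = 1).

C = (43767/6989, -39338/6989)
E = (-39/20, 1/2)

1. C_x = 43767/6989  [B, D, C are collinear ∩ FC ⟂ BD]
2. C_y = -39338/6989  [B, D, C are collinear ∩ FC ⟂ BD]
   → C = (43767/6989, -39338/6989)
3. E_x = -39/20  [2·signedArea(ECG) = 5859486/34945 ∩ EB · GA = 631/20]
4. E_y = 1/2  [2·signedArea(ECG) = 5859486/34945 ∩ EB · GA = 631/20]
   → E = (-39/20, 1/2)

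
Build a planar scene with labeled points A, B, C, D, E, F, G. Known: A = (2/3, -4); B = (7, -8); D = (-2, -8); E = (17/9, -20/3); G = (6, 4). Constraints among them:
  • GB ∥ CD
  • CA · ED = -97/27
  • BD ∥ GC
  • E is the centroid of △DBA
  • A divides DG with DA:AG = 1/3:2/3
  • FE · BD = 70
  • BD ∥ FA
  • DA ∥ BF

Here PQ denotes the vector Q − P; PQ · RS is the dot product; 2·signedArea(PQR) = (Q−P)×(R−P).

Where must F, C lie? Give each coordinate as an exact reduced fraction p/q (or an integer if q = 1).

1. F_x = 29/3  [BD ∥ FA ∩ DA ∥ BF]
2. F_y = -4  [BD ∥ FA ∩ DA ∥ BF]
   → F = (29/3, -4)
3. C_x = -3  [GB ∥ CD ∩ BD ∥ GC]
4. C_y = 4  [GB ∥ CD ∩ BD ∥ GC]
   → C = (-3, 4)

C = (-3, 4)
F = (29/3, -4)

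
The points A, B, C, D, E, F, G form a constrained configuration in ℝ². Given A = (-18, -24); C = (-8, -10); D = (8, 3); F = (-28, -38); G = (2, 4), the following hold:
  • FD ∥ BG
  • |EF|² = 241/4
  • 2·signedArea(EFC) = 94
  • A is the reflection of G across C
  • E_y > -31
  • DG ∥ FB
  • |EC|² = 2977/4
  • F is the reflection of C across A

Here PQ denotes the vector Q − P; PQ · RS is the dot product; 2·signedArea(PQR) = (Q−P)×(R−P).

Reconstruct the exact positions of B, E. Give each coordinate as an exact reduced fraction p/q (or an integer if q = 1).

B = (-34, -37)
E = (-26, -61/2)

1. B_x = -34  [FD ∥ BG ∩ DG ∥ FB]
2. B_y = -37  [FD ∥ BG ∩ DG ∥ FB]
   → B = (-34, -37)
3. E_x = -26  [line -28·x + 20·y + -118 = 0 ∩ |EF|² = 241/4]
4. E_y = -61/2  [line -28·x + 20·y + -118 = 0 ∩ |EF|² = 241/4]
   → E = (-26, -61/2)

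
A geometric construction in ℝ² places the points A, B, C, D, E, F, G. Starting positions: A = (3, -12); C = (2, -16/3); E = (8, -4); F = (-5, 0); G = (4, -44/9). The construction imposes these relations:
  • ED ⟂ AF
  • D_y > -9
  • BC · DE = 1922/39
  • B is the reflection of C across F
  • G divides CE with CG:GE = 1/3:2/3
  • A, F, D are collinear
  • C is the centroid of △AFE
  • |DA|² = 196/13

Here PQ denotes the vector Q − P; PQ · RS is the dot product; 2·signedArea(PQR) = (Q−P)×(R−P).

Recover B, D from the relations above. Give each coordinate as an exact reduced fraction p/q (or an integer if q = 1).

B = (-12, 16/3)
D = (11/13, -114/13)

1. B_x = -12  [B is the reflection of C across F]
2. B_y = 16/3  [B is the reflection of C across F]
   → B = (-12, 16/3)
3. D_x = 11/13  [A, F, D are collinear ∩ ED ⟂ AF]
4. D_y = -114/13  [A, F, D are collinear ∩ ED ⟂ AF]
   → D = (11/13, -114/13)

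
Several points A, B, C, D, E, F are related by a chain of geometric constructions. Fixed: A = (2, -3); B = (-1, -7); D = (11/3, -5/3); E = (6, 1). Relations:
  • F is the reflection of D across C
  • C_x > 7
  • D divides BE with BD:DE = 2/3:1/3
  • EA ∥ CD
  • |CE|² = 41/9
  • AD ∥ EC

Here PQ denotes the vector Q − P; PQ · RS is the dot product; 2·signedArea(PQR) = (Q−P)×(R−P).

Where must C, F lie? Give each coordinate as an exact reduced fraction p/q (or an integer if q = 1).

1. C_x = 23/3  [EA ∥ CD ∩ AD ∥ EC]
2. C_y = 7/3  [EA ∥ CD ∩ AD ∥ EC]
   → C = (23/3, 7/3)
3. F_x = 35/3  [F is the reflection of D across C]
4. F_y = 19/3  [F is the reflection of D across C]
   → F = (35/3, 19/3)

C = (23/3, 7/3)
F = (35/3, 19/3)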